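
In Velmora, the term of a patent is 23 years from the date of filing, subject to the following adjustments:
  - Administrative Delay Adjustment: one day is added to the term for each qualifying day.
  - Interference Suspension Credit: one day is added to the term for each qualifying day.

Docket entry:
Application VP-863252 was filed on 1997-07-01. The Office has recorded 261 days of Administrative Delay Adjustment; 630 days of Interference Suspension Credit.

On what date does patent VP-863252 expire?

2022-12-09

Base term: filing date + 23 years → 1 July 2020.
Administrative Delay Adjustment: +261 days → 19 March 2021.
Interference Suspension Credit: +630 days → 9 December 2022.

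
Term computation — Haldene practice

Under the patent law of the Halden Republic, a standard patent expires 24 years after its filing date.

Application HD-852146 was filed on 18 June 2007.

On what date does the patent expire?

Filing date + 24 years → 18 June 2031.

June 18, 2031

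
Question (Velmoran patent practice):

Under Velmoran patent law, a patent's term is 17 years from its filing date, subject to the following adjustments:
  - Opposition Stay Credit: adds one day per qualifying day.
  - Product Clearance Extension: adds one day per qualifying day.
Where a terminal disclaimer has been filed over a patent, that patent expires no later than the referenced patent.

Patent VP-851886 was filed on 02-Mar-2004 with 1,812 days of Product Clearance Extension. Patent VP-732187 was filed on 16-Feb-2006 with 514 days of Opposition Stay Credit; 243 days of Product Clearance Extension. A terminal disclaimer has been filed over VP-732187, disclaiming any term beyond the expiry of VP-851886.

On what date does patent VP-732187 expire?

March 14, 2025

Natural term of VP-732187:
  Base: filing + 17 years → 16 February 2023.
  Opposition Stay Credit: +514 days → 14 July 2024.
  Product Clearance Extension: +243 days → 14 March 2025.
Expiry of referenced patent VP-851886:
  Base: filing + 17 years → 2 March 2021.
  Product Clearance Extension: +1812 days → 16 February 2026.
Terminal disclaimer: VP-732187 expires on the earlier of 14 March 2025 and 16 February 2026.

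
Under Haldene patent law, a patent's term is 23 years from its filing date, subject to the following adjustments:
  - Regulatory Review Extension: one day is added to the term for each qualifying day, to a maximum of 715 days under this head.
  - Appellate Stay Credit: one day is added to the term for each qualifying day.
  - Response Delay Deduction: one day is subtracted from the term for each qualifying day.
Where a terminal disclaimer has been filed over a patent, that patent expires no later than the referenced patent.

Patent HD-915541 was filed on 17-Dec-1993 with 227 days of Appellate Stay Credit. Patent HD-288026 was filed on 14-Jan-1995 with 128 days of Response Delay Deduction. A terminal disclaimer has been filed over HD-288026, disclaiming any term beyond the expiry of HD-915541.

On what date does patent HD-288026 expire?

August 1, 2017

Natural term of HD-288026:
  Base: filing + 23 years → 14 January 2018.
  Response Delay Deduction: −128 days → 8 September 2017.
Expiry of referenced patent HD-915541:
  Base: filing + 23 years → 17 December 2016.
  Appellate Stay Credit: +227 days → 1 August 2017.
Terminal disclaimer: HD-288026 expires on the earlier of 8 September 2017 and 1 August 2017.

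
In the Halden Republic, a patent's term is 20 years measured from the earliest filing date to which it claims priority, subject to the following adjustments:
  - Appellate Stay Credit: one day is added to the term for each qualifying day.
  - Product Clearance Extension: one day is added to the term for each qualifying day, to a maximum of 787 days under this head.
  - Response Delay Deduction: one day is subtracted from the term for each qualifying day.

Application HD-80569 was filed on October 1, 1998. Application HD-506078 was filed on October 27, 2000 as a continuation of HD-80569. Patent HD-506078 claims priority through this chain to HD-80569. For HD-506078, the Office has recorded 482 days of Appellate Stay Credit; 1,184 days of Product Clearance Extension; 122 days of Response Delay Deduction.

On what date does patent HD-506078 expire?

November 21, 2021

Earliest priority filing: 1 October 1998.
Base term: 1 October 1998 + 20 years → 1 October 2018.
Appellate Stay Credit: +482 days → 26 January 2020.
Product Clearance Extension: 1184 days claimed exceeds the 787-day cap, so +787 days → 23 March 2022.
Response Delay Deduction: −122 days → 21 November 2021.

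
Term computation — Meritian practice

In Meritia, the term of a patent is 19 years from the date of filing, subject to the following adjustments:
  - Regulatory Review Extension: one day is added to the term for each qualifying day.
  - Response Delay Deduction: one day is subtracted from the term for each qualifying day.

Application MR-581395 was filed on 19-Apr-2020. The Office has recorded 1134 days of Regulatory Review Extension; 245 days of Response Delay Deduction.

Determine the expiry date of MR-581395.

Base term: filing date + 19 years → 19 April 2039.
Regulatory Review Extension: +1134 days → 27 May 2042.
Response Delay Deduction: −245 days → 24 September 2041.

2041-09-24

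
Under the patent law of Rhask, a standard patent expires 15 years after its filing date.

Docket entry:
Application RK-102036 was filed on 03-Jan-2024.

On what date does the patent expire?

2039-01-03

Filing date + 15 years → 3 January 2039.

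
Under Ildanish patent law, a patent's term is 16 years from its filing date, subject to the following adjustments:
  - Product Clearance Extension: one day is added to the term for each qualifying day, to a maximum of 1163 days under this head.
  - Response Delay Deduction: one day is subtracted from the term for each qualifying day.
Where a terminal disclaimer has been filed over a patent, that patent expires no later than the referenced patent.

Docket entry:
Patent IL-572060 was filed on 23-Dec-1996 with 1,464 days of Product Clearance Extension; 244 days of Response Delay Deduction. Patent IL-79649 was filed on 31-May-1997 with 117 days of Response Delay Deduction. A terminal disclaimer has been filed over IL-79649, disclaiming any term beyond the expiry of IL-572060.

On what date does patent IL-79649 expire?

Natural term of IL-79649:
  Base: filing + 16 years → 31 May 2013.
  Response Delay Deduction: −117 days → 3 February 2013.
Expiry of referenced patent IL-572060:
  Base: filing + 16 years → 23 December 2012.
  Product Clearance Extension: 1464 days claimed exceeds the 1163-day cap, so +1163 days → 29 February 2016.
  Response Delay Deduction: −244 days → 30 June 2015.
Terminal disclaimer: IL-79649 expires on the earlier of 3 February 2013 and 30 June 2015.

February 3, 2013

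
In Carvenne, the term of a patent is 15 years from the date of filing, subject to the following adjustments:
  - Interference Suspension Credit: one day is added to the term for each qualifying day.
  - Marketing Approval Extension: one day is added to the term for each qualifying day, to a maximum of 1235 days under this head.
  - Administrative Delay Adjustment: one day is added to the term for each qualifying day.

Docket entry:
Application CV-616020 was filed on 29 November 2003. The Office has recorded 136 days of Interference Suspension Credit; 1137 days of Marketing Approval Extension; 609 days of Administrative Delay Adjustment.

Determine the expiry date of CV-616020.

2024-01-24

Base term: filing date + 15 years → 29 November 2018.
Interference Suspension Credit: +136 days → 14 April 2019.
Marketing Approval Extension: 1137 days (within the 1235-day cap) → +1137 days → 25 May 2022.
Administrative Delay Adjustment: +609 days → 24 January 2024.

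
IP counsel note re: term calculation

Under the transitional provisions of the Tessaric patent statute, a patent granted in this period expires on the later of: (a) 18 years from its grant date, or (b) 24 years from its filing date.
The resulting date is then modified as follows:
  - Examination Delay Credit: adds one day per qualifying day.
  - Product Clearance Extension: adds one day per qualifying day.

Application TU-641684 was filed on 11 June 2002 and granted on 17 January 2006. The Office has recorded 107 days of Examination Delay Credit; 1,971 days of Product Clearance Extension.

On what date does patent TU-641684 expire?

(a) grant + 18 years → 17 January 2024.
(b) filing + 24 years → 11 June 2026.
Later of the two: 11 June 2026.
Examination Delay Credit: +107 days → 26 September 2026.
Product Clearance Extension: +1971 days → 18 February 2032.

2032-02-18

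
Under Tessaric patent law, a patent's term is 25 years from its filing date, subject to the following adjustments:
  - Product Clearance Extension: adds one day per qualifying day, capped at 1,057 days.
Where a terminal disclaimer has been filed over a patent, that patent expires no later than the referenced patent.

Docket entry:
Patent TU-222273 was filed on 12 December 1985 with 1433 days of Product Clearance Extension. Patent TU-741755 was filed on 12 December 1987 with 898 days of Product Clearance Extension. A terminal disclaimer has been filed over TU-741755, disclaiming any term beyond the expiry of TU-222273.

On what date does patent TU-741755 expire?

November 3, 2013

Natural term of TU-741755:
  Base: filing + 25 years → 12 December 2012.
  Product Clearance Extension: 898 days (within the 1057-day cap) → +898 days → 29 May 2015.
Expiry of referenced patent TU-222273:
  Base: filing + 25 years → 12 December 2010.
  Product Clearance Extension: 1433 days claimed exceeds the 1057-day cap, so +1057 days → 3 November 2013.
Terminal disclaimer: TU-741755 expires on the earlier of 29 May 2015 and 3 November 2013.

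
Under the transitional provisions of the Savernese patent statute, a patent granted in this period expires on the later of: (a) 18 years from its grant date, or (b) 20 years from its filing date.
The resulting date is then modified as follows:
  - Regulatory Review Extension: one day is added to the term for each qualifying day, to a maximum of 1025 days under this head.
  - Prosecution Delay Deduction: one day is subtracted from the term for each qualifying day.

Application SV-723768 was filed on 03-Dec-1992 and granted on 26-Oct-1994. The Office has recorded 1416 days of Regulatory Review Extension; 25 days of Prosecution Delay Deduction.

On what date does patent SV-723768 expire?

August 30, 2015

(a) grant + 18 years → 26 October 2012.
(b) filing + 20 years → 3 December 2012.
Later of the two: 3 December 2012.
Regulatory Review Extension: 1416 days claimed exceeds the 1025-day cap, so +1025 days → 24 September 2015.
Prosecution Delay Deduction: −25 days → 30 August 2015.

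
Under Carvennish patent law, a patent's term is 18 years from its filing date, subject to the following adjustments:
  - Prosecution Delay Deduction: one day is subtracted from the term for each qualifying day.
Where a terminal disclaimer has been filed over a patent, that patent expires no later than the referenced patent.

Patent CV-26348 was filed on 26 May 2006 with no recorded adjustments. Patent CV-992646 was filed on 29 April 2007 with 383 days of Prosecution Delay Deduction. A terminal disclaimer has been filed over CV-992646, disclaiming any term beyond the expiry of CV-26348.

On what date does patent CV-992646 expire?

Natural term of CV-992646:
  Base: filing + 18 years → 29 April 2025.
  Prosecution Delay Deduction: −383 days → 11 April 2024.
Expiry of referenced patent CV-26348:
  Base: filing + 18 years → 26 May 2024.
Terminal disclaimer: CV-992646 expires on the earlier of 11 April 2024 and 26 May 2024.

2024-04-11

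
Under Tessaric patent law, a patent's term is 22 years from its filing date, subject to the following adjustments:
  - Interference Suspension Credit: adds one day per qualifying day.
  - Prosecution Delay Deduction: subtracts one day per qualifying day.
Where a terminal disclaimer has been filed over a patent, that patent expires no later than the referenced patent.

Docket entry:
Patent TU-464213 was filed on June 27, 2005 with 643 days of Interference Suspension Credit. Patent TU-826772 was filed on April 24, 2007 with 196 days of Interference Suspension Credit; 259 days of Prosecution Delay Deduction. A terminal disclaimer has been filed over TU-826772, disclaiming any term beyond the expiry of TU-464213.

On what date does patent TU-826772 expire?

Natural term of TU-826772:
  Base: filing + 22 years → 24 April 2029.
  Interference Suspension Credit: +196 days → 6 November 2029.
  Prosecution Delay Deduction: −259 days → 20 February 2029.
Expiry of referenced patent TU-464213:
  Base: filing + 22 years → 27 June 2027.
  Interference Suspension Credit: +643 days → 31 March 2029.
Terminal disclaimer: TU-826772 expires on the earlier of 20 February 2029 and 31 March 2029.

February 20, 2029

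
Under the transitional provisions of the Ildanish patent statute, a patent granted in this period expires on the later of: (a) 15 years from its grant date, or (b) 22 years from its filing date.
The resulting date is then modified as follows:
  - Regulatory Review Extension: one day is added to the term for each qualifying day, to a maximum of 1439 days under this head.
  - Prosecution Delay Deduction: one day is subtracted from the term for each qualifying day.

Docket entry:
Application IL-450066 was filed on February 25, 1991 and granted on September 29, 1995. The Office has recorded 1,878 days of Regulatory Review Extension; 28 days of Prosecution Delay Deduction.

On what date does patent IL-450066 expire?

(a) grant + 15 years → 29 September 2010.
(b) filing + 22 years → 25 February 2013.
Later of the two: 25 February 2013.
Regulatory Review Extension: 1878 days claimed exceeds the 1439-day cap, so +1439 days → 3 February 2017.
Prosecution Delay Deduction: −28 days → 6 January 2017.

January 6, 2017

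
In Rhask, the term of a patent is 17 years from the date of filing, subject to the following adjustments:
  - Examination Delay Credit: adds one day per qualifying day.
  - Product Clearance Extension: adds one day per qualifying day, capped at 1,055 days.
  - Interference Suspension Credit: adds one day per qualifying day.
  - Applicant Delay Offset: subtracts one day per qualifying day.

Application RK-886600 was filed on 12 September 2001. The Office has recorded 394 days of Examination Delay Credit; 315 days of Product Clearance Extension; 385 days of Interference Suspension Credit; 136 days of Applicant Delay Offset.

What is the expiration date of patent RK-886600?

2021-04-27

Base term: filing date + 17 years → 12 September 2018.
Examination Delay Credit: +394 days → 11 October 2019.
Product Clearance Extension: 315 days (within the 1055-day cap) → +315 days → 21 August 2020.
Interference Suspension Credit: +385 days → 10 September 2021.
Applicant Delay Offset: −136 days → 27 April 2021.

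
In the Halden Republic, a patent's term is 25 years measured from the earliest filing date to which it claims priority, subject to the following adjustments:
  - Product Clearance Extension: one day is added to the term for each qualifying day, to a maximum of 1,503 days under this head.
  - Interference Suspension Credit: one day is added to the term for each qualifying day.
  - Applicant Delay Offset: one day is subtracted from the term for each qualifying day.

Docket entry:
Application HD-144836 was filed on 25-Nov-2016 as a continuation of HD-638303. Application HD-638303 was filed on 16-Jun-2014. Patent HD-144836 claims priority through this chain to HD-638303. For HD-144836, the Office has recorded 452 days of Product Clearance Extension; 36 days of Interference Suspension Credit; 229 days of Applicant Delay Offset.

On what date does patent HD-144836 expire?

2040-03-01

Earliest priority filing: 16 June 2014.
Base term: 16 June 2014 + 25 years → 16 June 2039.
Product Clearance Extension: 452 days (within the 1503-day cap) → +452 days → 10 September 2040.
Interference Suspension Credit: +36 days → 16 October 2040.
Applicant Delay Offset: −229 days → 1 March 2040.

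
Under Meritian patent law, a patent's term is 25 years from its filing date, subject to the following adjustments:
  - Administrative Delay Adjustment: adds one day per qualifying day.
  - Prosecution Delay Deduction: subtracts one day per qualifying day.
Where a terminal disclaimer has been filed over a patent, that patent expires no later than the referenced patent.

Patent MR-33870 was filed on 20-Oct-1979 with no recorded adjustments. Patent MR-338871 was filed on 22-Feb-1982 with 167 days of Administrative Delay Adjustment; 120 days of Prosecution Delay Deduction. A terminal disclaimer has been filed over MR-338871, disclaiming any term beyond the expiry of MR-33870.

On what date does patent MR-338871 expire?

Natural term of MR-338871:
  Base: filing + 25 years → 22 February 2007.
  Administrative Delay Adjustment: +167 days → 8 August 2007.
  Prosecution Delay Deduction: −120 days → 10 April 2007.
Expiry of referenced patent MR-33870:
  Base: filing + 25 years → 20 October 2004.
Terminal disclaimer: MR-338871 expires on the earlier of 10 April 2007 and 20 October 2004.

2004-10-20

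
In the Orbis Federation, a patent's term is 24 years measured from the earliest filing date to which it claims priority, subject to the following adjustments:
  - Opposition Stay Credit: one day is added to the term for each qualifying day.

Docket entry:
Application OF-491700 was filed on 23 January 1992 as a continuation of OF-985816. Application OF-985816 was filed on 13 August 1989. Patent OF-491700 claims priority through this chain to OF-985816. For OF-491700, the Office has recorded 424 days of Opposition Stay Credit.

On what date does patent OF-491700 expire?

Earliest priority filing: 13 August 1989.
Base term: 13 August 1989 + 24 years → 13 August 2013.
Opposition Stay Credit: +424 days → 11 October 2014.

October 11, 2014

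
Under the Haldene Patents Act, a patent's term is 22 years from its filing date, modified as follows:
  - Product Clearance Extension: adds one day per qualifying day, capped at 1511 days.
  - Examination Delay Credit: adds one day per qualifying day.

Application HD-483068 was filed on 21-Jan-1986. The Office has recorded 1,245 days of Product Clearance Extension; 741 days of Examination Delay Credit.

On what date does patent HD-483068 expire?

June 29, 2013

Base term: filing date + 22 years → 21 January 2008.
Product Clearance Extension: 1245 days (within the 1511-day cap) → +1245 days → 19 June 2011.
Examination Delay Credit: +741 days → 29 June 2013.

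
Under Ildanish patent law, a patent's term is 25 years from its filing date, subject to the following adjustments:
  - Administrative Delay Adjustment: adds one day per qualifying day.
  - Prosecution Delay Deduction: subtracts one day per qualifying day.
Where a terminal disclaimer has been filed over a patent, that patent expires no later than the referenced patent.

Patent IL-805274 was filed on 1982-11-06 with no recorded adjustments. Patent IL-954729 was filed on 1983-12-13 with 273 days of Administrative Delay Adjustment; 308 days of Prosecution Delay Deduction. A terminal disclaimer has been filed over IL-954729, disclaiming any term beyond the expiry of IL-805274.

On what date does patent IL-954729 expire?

November 6, 2007

Natural term of IL-954729:
  Base: filing + 25 years → 13 December 2008.
  Administrative Delay Adjustment: +273 days → 12 September 2009.
  Prosecution Delay Deduction: −308 days → 8 November 2008.
Expiry of referenced patent IL-805274:
  Base: filing + 25 years → 6 November 2007.
Terminal disclaimer: IL-954729 expires on the earlier of 8 November 2008 and 6 November 2007.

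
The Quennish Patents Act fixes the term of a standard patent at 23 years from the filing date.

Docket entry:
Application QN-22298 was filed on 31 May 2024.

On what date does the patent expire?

May 31, 2047

Filing date + 23 years → 31 May 2047.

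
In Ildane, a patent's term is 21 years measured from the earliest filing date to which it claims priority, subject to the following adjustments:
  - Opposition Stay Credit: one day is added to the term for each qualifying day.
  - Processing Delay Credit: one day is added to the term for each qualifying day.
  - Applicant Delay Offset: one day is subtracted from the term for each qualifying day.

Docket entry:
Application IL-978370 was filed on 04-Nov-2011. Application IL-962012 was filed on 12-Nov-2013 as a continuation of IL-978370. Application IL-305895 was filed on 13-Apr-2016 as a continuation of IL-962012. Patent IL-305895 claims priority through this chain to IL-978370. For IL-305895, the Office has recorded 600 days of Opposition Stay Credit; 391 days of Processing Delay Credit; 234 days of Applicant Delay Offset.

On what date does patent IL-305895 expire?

2034-12-01

Earliest priority filing: 4 November 2011.
Base term: 4 November 2011 + 21 years → 4 November 2032.
Opposition Stay Credit: +600 days → 27 June 2034.
Processing Delay Credit: +391 days → 23 July 2035.
Applicant Delay Offset: −234 days → 1 December 2034.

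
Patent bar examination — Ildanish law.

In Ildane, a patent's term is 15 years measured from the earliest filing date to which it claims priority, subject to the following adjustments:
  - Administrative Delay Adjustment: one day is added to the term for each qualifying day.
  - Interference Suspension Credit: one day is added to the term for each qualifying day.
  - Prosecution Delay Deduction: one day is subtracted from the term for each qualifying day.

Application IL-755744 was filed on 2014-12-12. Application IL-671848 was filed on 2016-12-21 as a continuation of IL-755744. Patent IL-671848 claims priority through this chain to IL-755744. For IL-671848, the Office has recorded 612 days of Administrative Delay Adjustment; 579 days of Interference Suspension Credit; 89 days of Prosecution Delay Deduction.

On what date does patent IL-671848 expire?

Earliest priority filing: 12 December 2014.
Base term: 12 December 2014 + 15 years → 12 December 2029.
Administrative Delay Adjustment: +612 days → 16 August 2031.
Interference Suspension Credit: +579 days → 17 March 2033.
Prosecution Delay Deduction: −89 days → 18 December 2032.

2032-12-18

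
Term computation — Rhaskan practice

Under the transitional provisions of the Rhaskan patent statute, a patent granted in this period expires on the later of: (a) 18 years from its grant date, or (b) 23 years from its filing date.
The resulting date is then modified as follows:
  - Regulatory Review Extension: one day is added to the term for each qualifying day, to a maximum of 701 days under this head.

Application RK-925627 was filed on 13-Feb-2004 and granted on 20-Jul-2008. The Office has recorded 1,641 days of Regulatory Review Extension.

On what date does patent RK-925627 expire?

January 14, 2029

(a) grant + 18 years → 20 July 2026.
(b) filing + 23 years → 13 February 2027.
Later of the two: 13 February 2027.
Regulatory Review Extension: 1641 days claimed exceeds the 701-day cap, so +701 days → 14 January 2029.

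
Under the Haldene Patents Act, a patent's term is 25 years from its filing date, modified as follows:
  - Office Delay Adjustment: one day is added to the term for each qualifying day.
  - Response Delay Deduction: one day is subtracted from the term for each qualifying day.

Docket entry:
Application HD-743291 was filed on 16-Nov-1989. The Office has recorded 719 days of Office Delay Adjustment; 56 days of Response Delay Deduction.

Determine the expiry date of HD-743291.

2016-09-09

Base term: filing date + 25 years → 16 November 2014.
Office Delay Adjustment: +719 days → 4 November 2016.
Response Delay Deduction: −56 days → 9 September 2016.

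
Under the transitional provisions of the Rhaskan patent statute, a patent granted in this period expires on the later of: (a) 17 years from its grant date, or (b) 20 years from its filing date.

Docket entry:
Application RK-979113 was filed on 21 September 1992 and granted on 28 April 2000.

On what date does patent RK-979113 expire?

(a) grant + 17 years → 28 April 2017.
(b) filing + 20 years → 21 September 2012.
Later of the two: 28 April 2017.

2017-04-28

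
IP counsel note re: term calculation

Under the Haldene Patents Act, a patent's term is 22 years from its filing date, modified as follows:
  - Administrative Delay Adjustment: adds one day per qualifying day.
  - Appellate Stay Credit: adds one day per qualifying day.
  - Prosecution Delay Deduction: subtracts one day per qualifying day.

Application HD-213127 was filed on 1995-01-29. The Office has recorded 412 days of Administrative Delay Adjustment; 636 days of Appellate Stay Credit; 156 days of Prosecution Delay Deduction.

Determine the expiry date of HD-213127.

2019-07-10

Base term: filing date + 22 years → 29 January 2017.
Administrative Delay Adjustment: +412 days → 17 March 2018.
Appellate Stay Credit: +636 days → 13 December 2019.
Prosecution Delay Deduction: −156 days → 10 July 2019.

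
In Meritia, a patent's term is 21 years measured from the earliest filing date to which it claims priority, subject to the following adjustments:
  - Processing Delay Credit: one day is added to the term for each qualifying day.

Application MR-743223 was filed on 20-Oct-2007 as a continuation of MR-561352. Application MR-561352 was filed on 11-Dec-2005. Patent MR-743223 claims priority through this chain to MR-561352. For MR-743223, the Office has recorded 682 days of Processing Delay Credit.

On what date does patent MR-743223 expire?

2028-10-23

Earliest priority filing: 11 December 2005.
Base term: 11 December 2005 + 21 years → 11 December 2026.
Processing Delay Credit: +682 days → 23 October 2028.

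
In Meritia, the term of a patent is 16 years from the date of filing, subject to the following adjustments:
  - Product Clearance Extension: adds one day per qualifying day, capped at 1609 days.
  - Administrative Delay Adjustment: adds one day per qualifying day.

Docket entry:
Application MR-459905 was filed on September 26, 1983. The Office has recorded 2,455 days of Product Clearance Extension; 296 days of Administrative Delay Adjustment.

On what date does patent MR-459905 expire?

Base term: filing date + 16 years → 26 September 1999.
Product Clearance Extension: 2455 days claimed exceeds the 1609-day cap, so +1609 days → 21 February 2004.
Administrative Delay Adjustment: +296 days → 13 December 2004.

2004-12-13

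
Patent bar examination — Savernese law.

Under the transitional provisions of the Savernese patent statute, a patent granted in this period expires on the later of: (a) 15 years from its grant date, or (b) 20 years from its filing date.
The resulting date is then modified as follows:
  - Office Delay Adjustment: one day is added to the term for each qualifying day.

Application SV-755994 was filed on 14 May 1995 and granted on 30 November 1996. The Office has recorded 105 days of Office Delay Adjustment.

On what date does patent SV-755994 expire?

(a) grant + 15 years → 30 November 2011.
(b) filing + 20 years → 14 May 2015.
Later of the two: 14 May 2015.
Office Delay Adjustment: +105 days → 27 August 2015.

August 27, 2015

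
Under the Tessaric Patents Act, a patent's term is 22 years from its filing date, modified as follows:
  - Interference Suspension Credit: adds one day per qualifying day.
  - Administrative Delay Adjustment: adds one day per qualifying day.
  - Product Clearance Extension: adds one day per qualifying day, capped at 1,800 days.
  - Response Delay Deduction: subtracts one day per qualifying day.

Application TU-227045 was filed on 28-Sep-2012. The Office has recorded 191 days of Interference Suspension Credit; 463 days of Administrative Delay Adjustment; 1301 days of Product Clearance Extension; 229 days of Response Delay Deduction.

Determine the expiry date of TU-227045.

June 20, 2039

Base term: filing date + 22 years → 28 September 2034.
Interference Suspension Credit: +191 days → 7 April 2035.
Administrative Delay Adjustment: +463 days → 13 July 2036.
Product Clearance Extension: 1301 days (within the 1800-day cap) → +1301 days → 4 February 2040.
Response Delay Deduction: −229 days → 20 June 2039.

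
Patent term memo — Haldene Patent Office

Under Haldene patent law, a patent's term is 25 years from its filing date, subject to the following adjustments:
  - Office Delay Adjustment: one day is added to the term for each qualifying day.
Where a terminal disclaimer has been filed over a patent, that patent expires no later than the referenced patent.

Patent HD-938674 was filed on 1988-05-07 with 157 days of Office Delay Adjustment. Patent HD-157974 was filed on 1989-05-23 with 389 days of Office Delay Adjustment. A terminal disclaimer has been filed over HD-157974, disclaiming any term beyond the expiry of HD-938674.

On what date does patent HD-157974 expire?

October 11, 2013

Natural term of HD-157974:
  Base: filing + 25 years → 23 May 2014.
  Office Delay Adjustment: +389 days → 16 June 2015.
Expiry of referenced patent HD-938674:
  Base: filing + 25 years → 7 May 2013.
  Office Delay Adjustment: +157 days → 11 October 2013.
Terminal disclaimer: HD-157974 expires on the earlier of 16 June 2015 and 11 October 2013.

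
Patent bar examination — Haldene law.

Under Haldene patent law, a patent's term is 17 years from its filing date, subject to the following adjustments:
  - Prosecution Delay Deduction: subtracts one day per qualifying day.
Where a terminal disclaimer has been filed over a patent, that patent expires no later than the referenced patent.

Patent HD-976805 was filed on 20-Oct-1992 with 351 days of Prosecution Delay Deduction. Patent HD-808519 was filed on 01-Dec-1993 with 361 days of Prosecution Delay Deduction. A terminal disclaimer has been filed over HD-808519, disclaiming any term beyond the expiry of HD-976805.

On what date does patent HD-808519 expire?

November 3, 2008

Natural term of HD-808519:
  Base: filing + 17 years → 1 December 2010.
  Prosecution Delay Deduction: −361 days → 5 December 2009.
Expiry of referenced patent HD-976805:
  Base: filing + 17 years → 20 October 2009.
  Prosecution Delay Deduction: −351 days → 3 November 2008.
Terminal disclaimer: HD-808519 expires on the earlier of 5 December 2009 and 3 November 2008.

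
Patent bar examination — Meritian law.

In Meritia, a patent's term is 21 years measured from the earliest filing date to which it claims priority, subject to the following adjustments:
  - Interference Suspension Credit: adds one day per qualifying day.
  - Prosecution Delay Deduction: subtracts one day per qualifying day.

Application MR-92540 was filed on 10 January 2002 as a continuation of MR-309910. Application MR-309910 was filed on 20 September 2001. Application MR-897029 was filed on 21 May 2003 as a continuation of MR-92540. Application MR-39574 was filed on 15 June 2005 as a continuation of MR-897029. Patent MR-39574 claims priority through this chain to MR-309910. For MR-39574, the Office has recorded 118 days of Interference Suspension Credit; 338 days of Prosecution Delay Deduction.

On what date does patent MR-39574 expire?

February 12, 2022

Earliest priority filing: 20 September 2001.
Base term: 20 September 2001 + 21 years → 20 September 2022.
Interference Suspension Credit: +118 days → 16 January 2023.
Prosecution Delay Deduction: −338 days → 12 February 2022.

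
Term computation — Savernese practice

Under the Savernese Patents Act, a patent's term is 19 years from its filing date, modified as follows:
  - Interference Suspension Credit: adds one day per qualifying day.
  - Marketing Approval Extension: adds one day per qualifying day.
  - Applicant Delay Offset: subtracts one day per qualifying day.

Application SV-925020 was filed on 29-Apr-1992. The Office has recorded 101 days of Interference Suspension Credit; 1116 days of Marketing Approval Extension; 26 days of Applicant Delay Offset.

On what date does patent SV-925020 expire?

Base term: filing date + 19 years → 29 April 2011.
Interference Suspension Credit: +101 days → 8 August 2011.
Marketing Approval Extension: +1116 days → 28 August 2014.
Applicant Delay Offset: −26 days → 2 August 2014.

August 2, 2014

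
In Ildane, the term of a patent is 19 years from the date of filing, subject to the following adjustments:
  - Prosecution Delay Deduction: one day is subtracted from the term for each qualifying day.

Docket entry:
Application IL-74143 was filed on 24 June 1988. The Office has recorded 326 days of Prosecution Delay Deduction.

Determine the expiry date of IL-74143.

Base term: filing date + 19 years → 24 June 2007.
Prosecution Delay Deduction: −326 days → 2 August 2006.

2006-08-02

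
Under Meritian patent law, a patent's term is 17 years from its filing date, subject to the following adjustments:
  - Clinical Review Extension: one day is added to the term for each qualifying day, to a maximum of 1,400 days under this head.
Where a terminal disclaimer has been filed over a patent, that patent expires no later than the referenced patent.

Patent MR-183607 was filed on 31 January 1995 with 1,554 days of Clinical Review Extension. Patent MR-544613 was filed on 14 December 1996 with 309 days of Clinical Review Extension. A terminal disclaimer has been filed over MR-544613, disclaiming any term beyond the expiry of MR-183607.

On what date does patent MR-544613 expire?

October 19, 2014

Natural term of MR-544613:
  Base: filing + 17 years → 14 December 2013.
  Clinical Review Extension: 309 days (within the 1400-day cap) → +309 days → 19 October 2014.
Expiry of referenced patent MR-183607:
  Base: filing + 17 years → 31 January 2012.
  Clinical Review Extension: 1554 days claimed exceeds the 1400-day cap, so +1400 days → 1 December 2015.
Terminal disclaimer: MR-544613 expires on the earlier of 19 October 2014 and 1 December 2015.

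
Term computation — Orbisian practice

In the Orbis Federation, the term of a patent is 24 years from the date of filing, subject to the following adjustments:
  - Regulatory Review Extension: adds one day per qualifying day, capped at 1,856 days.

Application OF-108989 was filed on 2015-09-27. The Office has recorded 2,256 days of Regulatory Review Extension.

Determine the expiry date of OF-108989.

2044-10-26

Base term: filing date + 24 years → 27 September 2039.
Regulatory Review Extension: 2256 days claimed exceeds the 1856-day cap, so +1856 days → 26 October 2044.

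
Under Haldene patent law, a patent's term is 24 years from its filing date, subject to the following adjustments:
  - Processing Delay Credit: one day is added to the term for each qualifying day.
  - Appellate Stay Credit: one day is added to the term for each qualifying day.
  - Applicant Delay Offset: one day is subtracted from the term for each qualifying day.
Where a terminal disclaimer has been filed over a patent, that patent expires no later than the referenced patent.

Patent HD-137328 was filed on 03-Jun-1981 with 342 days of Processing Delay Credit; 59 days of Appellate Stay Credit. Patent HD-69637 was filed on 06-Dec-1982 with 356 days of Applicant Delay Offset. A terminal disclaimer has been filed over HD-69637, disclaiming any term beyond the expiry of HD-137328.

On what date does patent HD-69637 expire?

Natural term of HD-69637:
  Base: filing + 24 years → 6 December 2006.
  Applicant Delay Offset: −356 days → 15 December 2005.
Expiry of referenced patent HD-137328:
  Base: filing + 24 years → 3 June 2005.
  Processing Delay Credit: +342 days → 11 May 2006.
  Appellate Stay Credit: +59 days → 9 July 2006.
Terminal disclaimer: HD-69637 expires on the earlier of 15 December 2005 and 9 July 2006.

2005-12-15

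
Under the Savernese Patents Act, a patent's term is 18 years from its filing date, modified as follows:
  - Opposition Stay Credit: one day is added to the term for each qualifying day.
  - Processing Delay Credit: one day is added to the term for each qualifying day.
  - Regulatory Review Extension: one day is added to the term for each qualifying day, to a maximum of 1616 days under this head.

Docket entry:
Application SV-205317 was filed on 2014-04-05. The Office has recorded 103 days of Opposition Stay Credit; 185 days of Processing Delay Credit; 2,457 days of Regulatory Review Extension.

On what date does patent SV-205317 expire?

Base term: filing date + 18 years → 5 April 2032.
Opposition Stay Credit: +103 days → 17 July 2032.
Processing Delay Credit: +185 days → 18 January 2033.
Regulatory Review Extension: 2457 days claimed exceeds the 1616-day cap, so +1616 days → 22 June 2037.

2037-06-22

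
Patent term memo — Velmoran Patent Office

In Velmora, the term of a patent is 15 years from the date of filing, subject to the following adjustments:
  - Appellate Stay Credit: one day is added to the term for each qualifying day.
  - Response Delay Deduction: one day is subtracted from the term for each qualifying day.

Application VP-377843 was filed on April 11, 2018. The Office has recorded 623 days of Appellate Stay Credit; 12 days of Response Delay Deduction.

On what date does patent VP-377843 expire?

Base term: filing date + 15 years → 11 April 2033.
Appellate Stay Credit: +623 days → 25 December 2034.
Response Delay Deduction: −12 days → 13 December 2034.

2034-12-13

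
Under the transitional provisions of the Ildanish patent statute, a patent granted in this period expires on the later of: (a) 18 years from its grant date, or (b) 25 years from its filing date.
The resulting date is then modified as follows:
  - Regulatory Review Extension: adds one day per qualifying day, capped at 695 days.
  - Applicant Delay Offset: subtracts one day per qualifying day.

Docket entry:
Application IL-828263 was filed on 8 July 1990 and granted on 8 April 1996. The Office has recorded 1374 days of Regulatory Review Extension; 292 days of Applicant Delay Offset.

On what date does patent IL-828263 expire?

2016-08-14

(a) grant + 18 years → 8 April 2014.
(b) filing + 25 years → 8 July 2015.
Later of the two: 8 July 2015.
Regulatory Review Extension: 1374 days claimed exceeds the 695-day cap, so +695 days → 2 June 2017.
Applicant Delay Offset: −292 days → 14 August 2016.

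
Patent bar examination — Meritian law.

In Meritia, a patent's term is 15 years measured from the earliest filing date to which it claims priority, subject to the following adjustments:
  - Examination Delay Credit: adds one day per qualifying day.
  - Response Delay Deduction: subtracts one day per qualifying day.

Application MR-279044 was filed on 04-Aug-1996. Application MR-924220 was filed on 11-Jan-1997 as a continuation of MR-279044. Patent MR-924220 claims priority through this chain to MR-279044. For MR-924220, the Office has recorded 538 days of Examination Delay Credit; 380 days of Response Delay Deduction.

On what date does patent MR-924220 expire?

January 9, 2012

Earliest priority filing: 4 August 1996.
Base term: 4 August 1996 + 15 years → 4 August 2011.
Examination Delay Credit: +538 days → 23 January 2013.
Response Delay Deduction: −380 days → 9 January 2012.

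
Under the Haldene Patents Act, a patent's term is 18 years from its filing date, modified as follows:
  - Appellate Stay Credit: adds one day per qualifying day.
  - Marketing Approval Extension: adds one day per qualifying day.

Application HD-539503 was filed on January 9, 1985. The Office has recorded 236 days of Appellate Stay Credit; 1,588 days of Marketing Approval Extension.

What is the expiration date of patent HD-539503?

2008-01-07

Base term: filing date + 18 years → 9 January 2003.
Appellate Stay Credit: +236 days → 2 September 2003.
Marketing Approval Extension: +1588 days → 7 January 2008.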